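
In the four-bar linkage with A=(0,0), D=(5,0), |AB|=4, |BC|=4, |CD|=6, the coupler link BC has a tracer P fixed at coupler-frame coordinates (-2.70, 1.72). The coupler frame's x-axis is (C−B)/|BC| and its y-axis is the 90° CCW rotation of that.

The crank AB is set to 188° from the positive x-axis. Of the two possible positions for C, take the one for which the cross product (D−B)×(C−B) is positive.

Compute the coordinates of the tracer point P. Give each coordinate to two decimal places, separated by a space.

A=(0,0), D=(5.00,0)
B = A + 4.00·(cos188°, sin188°) = (-3.9611, -0.5567)
|BD| = 8.9783
circle(B,4.00) ∩ circle(D,6.00): a=3.3754, h=2.1463
  candidates: C₊=(-0.7253,1.7948) cross=19.271; C₋=(-0.4591,-2.4896) cross=-19.271
  mode + wants cross > 0 → take C=(-0.7253,1.7948) (cross=19.271)
ex = (C−B)/|BC| = (0.8090,0.5879); ey = (-0.5879,0.8090)
P = B + -2.70·ex + 1.72·ey = (-7.1564,-0.7526)

-7.16 -0.75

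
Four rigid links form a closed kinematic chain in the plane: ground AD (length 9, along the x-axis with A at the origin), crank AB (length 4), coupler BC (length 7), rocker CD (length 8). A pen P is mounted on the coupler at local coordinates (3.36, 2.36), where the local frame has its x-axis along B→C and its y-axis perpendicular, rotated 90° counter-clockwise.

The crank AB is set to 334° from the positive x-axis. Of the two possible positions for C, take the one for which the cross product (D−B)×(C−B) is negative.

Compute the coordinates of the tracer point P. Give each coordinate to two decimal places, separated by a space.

7.33 -3.45

A=(0,0), D=(9.00,0)
B = A + 4.00·(cos334°, sin334°) = (3.5952, -1.7535)
|BD| = 5.6822
circle(B,7.00) ∩ circle(D,8.00): a=1.5212, h=6.8327
  candidates: C₊=(2.9335,5.2152) cross=38.825; C₋=(7.1506,-7.7833) cross=-38.825
  mode - wants cross < 0 → take C=(7.1506,-7.7833) (cross=-38.825)
ex = (C−B)/|BC| = (0.5079,-0.8614); ey = (0.8614,0.5079)
P = B + 3.36·ex + 2.36·ey = (7.3347,-3.4491)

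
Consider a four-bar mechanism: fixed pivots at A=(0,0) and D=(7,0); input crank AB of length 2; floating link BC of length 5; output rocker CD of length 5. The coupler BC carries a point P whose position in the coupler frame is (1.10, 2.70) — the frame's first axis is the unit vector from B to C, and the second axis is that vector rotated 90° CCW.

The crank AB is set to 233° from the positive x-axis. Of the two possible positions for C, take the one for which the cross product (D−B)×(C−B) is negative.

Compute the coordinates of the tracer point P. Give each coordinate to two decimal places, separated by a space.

A=(0,0), D=(7.00,0)
B = A + 2.00·(cos233°, sin233°) = (-1.2036, -1.5973)
|BD| = 8.3577
circle(B,5.00) ∩ circle(D,5.00): a=4.1788, h=2.7454
  candidates: C₊=(2.3735,1.8962) cross=22.945; C₋=(3.4229,-3.4934) cross=-22.945
  mode - wants cross < 0 → take C=(3.4229,-3.4934) (cross=-22.945)
ex = (C−B)/|BC| = (0.9253,-0.3792); ey = (0.3792,0.9253)
P = B + 1.10·ex + 2.70·ey = (0.8381,0.4839)

0.84 0.48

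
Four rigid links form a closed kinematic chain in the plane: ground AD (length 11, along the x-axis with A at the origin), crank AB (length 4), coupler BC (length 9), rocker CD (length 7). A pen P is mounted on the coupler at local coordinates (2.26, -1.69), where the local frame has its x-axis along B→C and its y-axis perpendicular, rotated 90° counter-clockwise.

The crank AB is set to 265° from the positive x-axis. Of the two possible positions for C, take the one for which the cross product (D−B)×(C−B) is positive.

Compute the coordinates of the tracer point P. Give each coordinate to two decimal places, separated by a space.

A=(0,0), D=(11.00,0)
B = A + 4.00·(cos265°, sin265°) = (-0.3486, -3.9848)
|BD| = 12.0279
circle(B,9.00) ∩ circle(D,7.00): a=7.3442, h=5.2022
  candidates: C₊=(4.8573,3.3567) cross=62.572; C₋=(8.3043,-6.4601) cross=-62.572
  mode + wants cross > 0 → take C=(4.8573,3.3567) (cross=62.572)
ex = (C−B)/|BC| = (0.5784,0.8157); ey = (-0.8157,0.5784)
P = B + 2.26·ex + -1.69·ey = (2.3372,-3.1188)

2.34 -3.12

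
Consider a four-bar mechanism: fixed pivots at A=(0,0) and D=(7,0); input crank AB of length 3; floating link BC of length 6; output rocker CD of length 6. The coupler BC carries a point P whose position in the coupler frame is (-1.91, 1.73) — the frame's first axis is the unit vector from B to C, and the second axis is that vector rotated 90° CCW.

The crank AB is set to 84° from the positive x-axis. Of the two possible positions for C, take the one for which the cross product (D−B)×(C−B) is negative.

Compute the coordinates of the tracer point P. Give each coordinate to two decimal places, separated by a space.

1.55 5.25

A=(0,0), D=(7.00,0)
B = A + 3.00·(cos84°, sin84°) = (0.3136, 2.9836)
|BD| = 7.3219
circle(B,6.00) ∩ circle(D,6.00): a=3.6609, h=4.7537
  candidates: C₊=(5.5939,5.8329) cross=34.806; C₋=(1.7197,-2.8493) cross=-34.806
  mode - wants cross < 0 → take C=(1.7197,-2.8493) (cross=-34.806)
ex = (C−B)/|BC| = (0.2344,-0.9722); ey = (0.9722,0.2344)
P = B + -1.91·ex + 1.73·ey = (1.5478,5.2458)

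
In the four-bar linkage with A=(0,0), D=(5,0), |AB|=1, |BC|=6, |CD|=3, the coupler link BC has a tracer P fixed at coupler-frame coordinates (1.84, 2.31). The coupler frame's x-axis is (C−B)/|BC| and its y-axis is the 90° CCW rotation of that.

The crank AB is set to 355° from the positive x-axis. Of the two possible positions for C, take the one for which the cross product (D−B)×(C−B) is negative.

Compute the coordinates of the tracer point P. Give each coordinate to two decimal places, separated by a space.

A=(0,0), D=(5.00,0)
B = A + 1.00·(cos355°, sin355°) = (0.9962, -0.0872)
|BD| = 4.0048
circle(B,6.00) ∩ circle(D,3.00): a=5.3734, h=2.6696
  candidates: C₊=(6.3102,2.6988) cross=10.691; C₋=(6.4264,-2.6392) cross=-10.691
  mode - wants cross < 0 → take C=(6.4264,-2.6392) (cross=-10.691)
ex = (C−B)/|BC| = (0.9050,-0.4253); ey = (0.4253,0.9050)
P = B + 1.84·ex + 2.31·ey = (3.6440,1.2208)

3.64 1.22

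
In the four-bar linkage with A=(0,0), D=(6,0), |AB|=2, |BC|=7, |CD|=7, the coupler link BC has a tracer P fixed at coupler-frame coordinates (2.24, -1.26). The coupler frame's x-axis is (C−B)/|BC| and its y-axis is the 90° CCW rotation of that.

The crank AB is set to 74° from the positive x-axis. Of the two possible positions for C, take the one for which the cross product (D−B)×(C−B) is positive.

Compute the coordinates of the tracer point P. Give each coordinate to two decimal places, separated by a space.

A=(0,0), D=(6.00,0)
B = A + 2.00·(cos74°, sin74°) = (0.5513, 1.9225)
|BD| = 5.7779
circle(B,7.00) ∩ circle(D,7.00): a=2.8890, h=6.3760
  candidates: C₊=(5.3972,6.9740) cross=36.840; C₋=(1.1541,-5.0515) cross=-36.840
  mode + wants cross > 0 → take C=(5.3972,6.9740) (cross=36.840)
ex = (C−B)/|BC| = (0.6923,0.7216); ey = (-0.7216,0.6923)
P = B + 2.24·ex + -1.26·ey = (3.0112,2.6667)

3.01 2.67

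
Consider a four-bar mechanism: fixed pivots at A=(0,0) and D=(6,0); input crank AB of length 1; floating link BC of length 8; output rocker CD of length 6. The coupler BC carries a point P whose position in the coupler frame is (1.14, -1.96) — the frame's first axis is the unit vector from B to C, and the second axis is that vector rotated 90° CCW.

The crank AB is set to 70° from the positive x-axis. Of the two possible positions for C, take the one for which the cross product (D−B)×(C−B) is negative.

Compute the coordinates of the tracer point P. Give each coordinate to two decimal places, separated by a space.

-0.71 -1.07

A=(0,0), D=(6.00,0)
B = A + 1.00·(cos70°, sin70°) = (0.3420, 0.9397)
|BD| = 5.7355
circle(B,8.00) ∩ circle(D,6.00): a=5.3087, h=5.9848
  candidates: C₊=(6.5595,5.9739) cross=34.326; C₋=(4.5984,-5.8340) cross=-34.326
  mode - wants cross < 0 → take C=(4.5984,-5.8340) (cross=-34.326)
ex = (C−B)/|BC| = (0.5321,-0.8467); ey = (0.8467,0.5321)
P = B + 1.14·ex + -1.96·ey = (-0.7110,-1.0684)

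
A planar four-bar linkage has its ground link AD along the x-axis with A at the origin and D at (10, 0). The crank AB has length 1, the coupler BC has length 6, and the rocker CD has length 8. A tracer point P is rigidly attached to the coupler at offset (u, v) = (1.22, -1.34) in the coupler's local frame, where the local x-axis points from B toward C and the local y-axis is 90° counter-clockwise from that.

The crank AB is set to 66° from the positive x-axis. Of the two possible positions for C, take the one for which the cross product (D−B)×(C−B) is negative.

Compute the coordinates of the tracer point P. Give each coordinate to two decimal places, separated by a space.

A=(0,0), D=(10.00,0)
B = A + 1.00·(cos66°, sin66°) = (0.4067, 0.9135)
|BD| = 9.6367
circle(B,6.00) ∩ circle(D,8.00): a=3.3655, h=4.9672
  candidates: C₊=(4.2280,5.5393) cross=47.867; C₋=(3.2862,-4.3503) cross=-47.867
  mode - wants cross < 0 → take C=(3.2862,-4.3503) (cross=-47.867)
ex = (C−B)/|BC| = (0.4799,-0.8773); ey = (0.8773,0.4799)
P = B + 1.22·ex + -1.34·ey = (-0.1834,-0.7999)

-0.18 -0.80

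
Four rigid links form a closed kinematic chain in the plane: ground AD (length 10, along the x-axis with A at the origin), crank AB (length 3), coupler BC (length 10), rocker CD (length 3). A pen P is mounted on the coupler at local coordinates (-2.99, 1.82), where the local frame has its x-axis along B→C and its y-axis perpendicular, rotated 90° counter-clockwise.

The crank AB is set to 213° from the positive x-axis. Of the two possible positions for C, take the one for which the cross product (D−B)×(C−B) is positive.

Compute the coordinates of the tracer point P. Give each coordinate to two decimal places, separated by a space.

A=(0,0), D=(10.00,0)
B = A + 3.00·(cos213°, sin213°) = (-2.5160, -1.6339)
|BD| = 12.6222
circle(B,10.00) ∩ circle(D,3.00): a=9.9159, h=1.2945
  candidates: C₊=(7.1489,0.9333) cross=16.339; C₋=(7.4840,-1.6339) cross=-16.339
  mode + wants cross > 0 → take C=(7.1489,0.9333) (cross=16.339)
ex = (C−B)/|BC| = (0.9665,0.2567); ey = (-0.2567,0.9665)
P = B + -2.99·ex + 1.82·ey = (-5.8730,-0.6425)

-5.87 -0.64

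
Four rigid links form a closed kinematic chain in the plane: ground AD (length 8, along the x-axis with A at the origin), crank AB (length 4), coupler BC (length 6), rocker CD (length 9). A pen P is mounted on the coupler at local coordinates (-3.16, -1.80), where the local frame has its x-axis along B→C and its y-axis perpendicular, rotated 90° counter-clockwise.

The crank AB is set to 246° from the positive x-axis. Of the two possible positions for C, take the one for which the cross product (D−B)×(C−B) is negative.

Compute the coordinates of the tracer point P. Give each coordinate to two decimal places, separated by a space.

-5.21 -3.03

A=(0,0), D=(8.00,0)
B = A + 4.00·(cos246°, sin246°) = (-1.6269, -3.6542)
|BD| = 10.2971
circle(B,6.00) ∩ circle(D,9.00): a=2.9635, h=5.2171
  candidates: C₊=(-0.7077,2.2750) cross=53.721; C₋=(2.9951,-7.4800) cross=-53.721
  mode - wants cross < 0 → take C=(2.9951,-7.4800) (cross=-53.721)
ex = (C−B)/|BC| = (0.7703,-0.6376); ey = (0.6376,0.7703)
P = B + -3.16·ex + -1.80·ey = (-5.2090,-3.0258)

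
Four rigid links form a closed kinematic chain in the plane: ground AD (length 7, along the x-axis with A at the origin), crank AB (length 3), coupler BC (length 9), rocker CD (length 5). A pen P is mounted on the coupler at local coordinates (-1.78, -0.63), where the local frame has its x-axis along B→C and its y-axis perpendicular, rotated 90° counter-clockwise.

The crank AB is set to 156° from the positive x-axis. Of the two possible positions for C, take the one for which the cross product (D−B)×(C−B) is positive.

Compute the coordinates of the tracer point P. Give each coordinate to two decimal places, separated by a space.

A=(0,0), D=(7.00,0)
B = A + 3.00·(cos156°, sin156°) = (-2.7406, 1.2202)
|BD| = 9.8168
circle(B,9.00) ∩ circle(D,5.00): a=7.7606, h=4.5577
  candidates: C₊=(5.5263,4.7779) cross=44.742; C₋=(4.3933,-4.2668) cross=-44.742
  mode + wants cross > 0 → take C=(5.5263,4.7779) (cross=44.742)
ex = (C−B)/|BC| = (0.9186,0.3953); ey = (-0.3953,0.9186)
P = B + -1.78·ex + -0.63·ey = (-4.1266,-0.0621)

-4.13 -0.06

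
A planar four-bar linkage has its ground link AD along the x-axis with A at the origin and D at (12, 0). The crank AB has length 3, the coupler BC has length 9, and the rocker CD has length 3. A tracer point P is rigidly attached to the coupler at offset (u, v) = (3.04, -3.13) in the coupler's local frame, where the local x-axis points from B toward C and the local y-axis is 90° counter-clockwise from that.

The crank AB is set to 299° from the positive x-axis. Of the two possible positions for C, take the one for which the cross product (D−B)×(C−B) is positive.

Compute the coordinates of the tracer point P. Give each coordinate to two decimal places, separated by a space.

A=(0,0), D=(12.00,0)
B = A + 3.00·(cos299°, sin299°) = (1.4544, -2.6239)
|BD| = 10.8671
circle(B,9.00) ∩ circle(D,3.00): a=8.7463, h=2.1218
  candidates: C₊=(9.4296,1.5470) cross=23.058; C₋=(10.4543,-2.5711) cross=-23.058
  mode + wants cross > 0 → take C=(9.4296,1.5470) (cross=23.058)
ex = (C−B)/|BC| = (0.8861,0.4634); ey = (-0.4634,0.8861)
P = B + 3.04·ex + -3.13·ey = (5.5988,-3.9886)

5.60 -3.99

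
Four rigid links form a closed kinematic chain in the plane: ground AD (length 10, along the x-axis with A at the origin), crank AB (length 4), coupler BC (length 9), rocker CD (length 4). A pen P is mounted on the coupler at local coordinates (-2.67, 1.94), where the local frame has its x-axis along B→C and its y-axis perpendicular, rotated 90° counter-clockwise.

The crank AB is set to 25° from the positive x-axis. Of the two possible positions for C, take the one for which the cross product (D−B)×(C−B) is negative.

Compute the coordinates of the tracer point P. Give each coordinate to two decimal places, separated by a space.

2.76 4.88

A=(0,0), D=(10.00,0)
B = A + 4.00·(cos25°, sin25°) = (3.6252, 1.6905)
|BD| = 6.5951
circle(B,9.00) ∩ circle(D,4.00): a=8.2255, h=3.6527
  candidates: C₊=(12.5121,3.1127) cross=24.090; C₋=(10.6396,-3.9485) cross=-24.090
  mode - wants cross < 0 → take C=(10.6396,-3.9485) (cross=-24.090)
ex = (C−B)/|BC| = (0.7794,-0.6266); ey = (0.6266,0.7794)
P = B + -2.67·ex + 1.94·ey = (2.7598,4.8754)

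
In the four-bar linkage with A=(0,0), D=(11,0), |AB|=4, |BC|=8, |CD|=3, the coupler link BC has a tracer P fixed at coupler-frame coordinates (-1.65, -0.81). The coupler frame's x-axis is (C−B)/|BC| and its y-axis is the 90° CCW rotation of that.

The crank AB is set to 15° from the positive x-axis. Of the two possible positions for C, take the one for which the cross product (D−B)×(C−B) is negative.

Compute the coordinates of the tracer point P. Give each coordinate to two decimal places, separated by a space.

2.03 1.17

A=(0,0), D=(11.00,0)
B = A + 4.00·(cos15°, sin15°) = (3.8637, 1.0353)
|BD| = 7.2110
circle(B,8.00) ∩ circle(D,3.00): a=7.4191, h=2.9928
  candidates: C₊=(11.6356,2.9319) cross=21.581; C₋=(10.7763,-2.9916) cross=-21.581
  mode - wants cross < 0 → take C=(10.7763,-2.9916) (cross=-21.581)
ex = (C−B)/|BC| = (0.8641,-0.5034); ey = (0.5034,0.8641)
P = B + -1.65·ex + -0.81·ey = (2.0303,1.1659)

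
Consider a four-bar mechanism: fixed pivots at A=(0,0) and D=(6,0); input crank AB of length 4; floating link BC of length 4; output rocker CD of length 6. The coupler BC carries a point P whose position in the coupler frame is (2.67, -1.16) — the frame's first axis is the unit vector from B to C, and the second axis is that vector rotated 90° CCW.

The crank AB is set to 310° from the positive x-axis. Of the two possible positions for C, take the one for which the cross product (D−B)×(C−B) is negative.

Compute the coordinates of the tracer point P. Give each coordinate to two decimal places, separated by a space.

A=(0,0), D=(6.00,0)
B = A + 4.00·(cos310°, sin310°) = (2.5712, -3.0642)
|BD| = 4.5985
circle(B,4.00) ∩ circle(D,6.00): a=0.1246, h=3.9981
  candidates: C₊=(0.0000,0.0000) cross=18.385; C₋=(5.3282,-5.9623) cross=-18.385
  mode - wants cross < 0 → take C=(5.3282,-5.9623) (cross=-18.385)
ex = (C−B)/|BC| = (0.6893,-0.7245); ey = (0.7245,0.6893)
P = B + 2.67·ex + -1.16·ey = (3.5710,-5.7982)

3.57 -5.80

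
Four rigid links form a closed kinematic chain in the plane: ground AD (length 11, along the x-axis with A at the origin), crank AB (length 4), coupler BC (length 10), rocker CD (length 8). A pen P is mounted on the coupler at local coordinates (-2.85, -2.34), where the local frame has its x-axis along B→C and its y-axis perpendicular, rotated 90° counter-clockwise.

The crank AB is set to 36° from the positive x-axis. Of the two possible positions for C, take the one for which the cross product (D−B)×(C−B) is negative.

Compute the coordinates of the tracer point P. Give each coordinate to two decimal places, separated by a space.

A=(0,0), D=(11.00,0)
B = A + 4.00·(cos36°, sin36°) = (3.2361, 2.3511)
|BD| = 8.1121
circle(B,10.00) ∩ circle(D,8.00): a=6.2750, h=7.7862
  candidates: C₊=(11.4984,7.9845) cross=63.163; C₋=(6.9850,-6.9195) cross=-63.163
  mode - wants cross < 0 → take C=(6.9850,-6.9195) (cross=-63.163)
ex = (C−B)/|BC| = (0.3749,-0.9271); ey = (0.9271,0.3749)
P = B + -2.85·ex + -2.34·ey = (-0.0017,4.1160)

-0.00 4.12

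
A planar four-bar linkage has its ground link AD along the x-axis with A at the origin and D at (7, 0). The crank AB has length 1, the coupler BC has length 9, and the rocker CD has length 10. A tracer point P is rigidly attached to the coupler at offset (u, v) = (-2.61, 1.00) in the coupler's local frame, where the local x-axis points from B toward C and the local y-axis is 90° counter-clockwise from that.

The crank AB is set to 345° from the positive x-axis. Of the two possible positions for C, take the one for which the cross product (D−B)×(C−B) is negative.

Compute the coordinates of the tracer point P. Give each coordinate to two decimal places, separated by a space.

A=(0,0), D=(7.00,0)
B = A + 1.00·(cos345°, sin345°) = (0.9659, -0.2588)
|BD| = 6.0396
circle(B,9.00) ∩ circle(D,10.00): a=1.4469, h=8.8829
  candidates: C₊=(2.0308,8.6780) cross=53.650; C₋=(2.7921,-9.0716) cross=-53.650
  mode - wants cross < 0 → take C=(2.7921,-9.0716) (cross=-53.650)
ex = (C−B)/|BC| = (0.2029,-0.9792); ey = (0.9792,0.2029)
P = B + -2.61·ex + 1.00·ey = (1.4155,2.4998)

1.42 2.50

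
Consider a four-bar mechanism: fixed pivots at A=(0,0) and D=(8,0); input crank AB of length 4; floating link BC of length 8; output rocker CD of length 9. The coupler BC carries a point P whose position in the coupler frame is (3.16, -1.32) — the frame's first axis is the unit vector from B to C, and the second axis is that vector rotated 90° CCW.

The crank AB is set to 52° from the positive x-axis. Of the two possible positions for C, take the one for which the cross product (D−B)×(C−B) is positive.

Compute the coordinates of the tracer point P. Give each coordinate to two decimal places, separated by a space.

A=(0,0), D=(8.00,0)
B = A + 4.00·(cos52°, sin52°) = (2.4626, 3.1520)
|BD| = 6.3716
circle(B,8.00) ∩ circle(D,9.00): a=1.8518, h=7.7827
  candidates: C₊=(7.9221,8.9997) cross=49.589; C₋=(0.2218,-4.5277) cross=-49.589
  mode + wants cross > 0 → take C=(7.9221,8.9997) (cross=49.589)
ex = (C−B)/|BC| = (0.6824,0.7310); ey = (-0.7310,0.6824)
P = B + 3.16·ex + -1.32·ey = (5.5840,4.5610)

5.58 4.56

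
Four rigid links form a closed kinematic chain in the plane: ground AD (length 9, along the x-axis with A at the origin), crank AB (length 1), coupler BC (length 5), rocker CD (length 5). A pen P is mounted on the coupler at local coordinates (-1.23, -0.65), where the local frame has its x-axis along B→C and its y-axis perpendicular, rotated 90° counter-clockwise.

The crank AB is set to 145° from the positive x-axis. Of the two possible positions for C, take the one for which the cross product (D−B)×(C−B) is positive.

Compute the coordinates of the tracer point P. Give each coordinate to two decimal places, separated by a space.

A=(0,0), D=(9.00,0)
B = A + 1.00·(cos145°, sin145°) = (-0.8192, 0.5736)
|BD| = 9.8359
circle(B,5.00) ∩ circle(D,5.00): a=4.9179, h=0.9021
  candidates: C₊=(4.1430,1.1874) cross=8.873; C₋=(4.0378,-0.6138) cross=-8.873
  mode + wants cross > 0 → take C=(4.1430,1.1874) (cross=8.873)
ex = (C−B)/|BC| = (0.9924,0.1228); ey = (-0.1228,0.9924)
P = B + -1.23·ex + -0.65·ey = (-1.9601,-0.2225)

-1.96 -0.22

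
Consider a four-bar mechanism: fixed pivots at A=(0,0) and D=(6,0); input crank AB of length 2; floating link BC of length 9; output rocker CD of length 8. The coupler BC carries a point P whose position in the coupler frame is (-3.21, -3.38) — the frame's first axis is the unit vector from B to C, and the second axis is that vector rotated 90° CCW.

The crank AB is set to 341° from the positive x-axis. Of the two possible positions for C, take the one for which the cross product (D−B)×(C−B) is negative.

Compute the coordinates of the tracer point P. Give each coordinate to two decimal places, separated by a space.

-2.73 -0.06

A=(0,0), D=(6.00,0)
B = A + 2.00·(cos341°, sin341°) = (1.8910, -0.6511)
|BD| = 4.1602
circle(B,9.00) ∩ circle(D,8.00): a=4.1233, h=7.9999
  candidates: C₊=(4.7114,7.8955) cross=33.282; C₋=(7.2156,-7.9071) cross=-33.282
  mode - wants cross < 0 → take C=(7.2156,-7.9071) (cross=-33.282)
ex = (C−B)/|BC| = (0.5916,-0.8062); ey = (0.8062,0.5916)
P = B + -3.21·ex + -3.38·ey = (-2.7331,-0.0628)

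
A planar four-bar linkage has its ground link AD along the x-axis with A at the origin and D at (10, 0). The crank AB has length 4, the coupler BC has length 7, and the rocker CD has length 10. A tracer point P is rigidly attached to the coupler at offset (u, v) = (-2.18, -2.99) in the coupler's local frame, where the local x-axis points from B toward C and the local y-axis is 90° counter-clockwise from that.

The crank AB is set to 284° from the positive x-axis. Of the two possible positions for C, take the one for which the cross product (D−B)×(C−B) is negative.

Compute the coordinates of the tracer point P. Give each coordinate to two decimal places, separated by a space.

A=(0,0), D=(10.00,0)
B = A + 4.00·(cos284°, sin284°) = (0.9677, -3.8812)
|BD| = 9.8309
circle(B,7.00) ∩ circle(D,10.00): a=2.3216, h=6.6038
  candidates: C₊=(0.4935,3.1027) cross=64.921; C₋=(5.7078,-9.0320) cross=-64.921
  mode - wants cross < 0 → take C=(5.7078,-9.0320) (cross=-64.921)
ex = (C−B)/|BC| = (0.6772,-0.7358); ey = (0.7358,0.6772)
P = B + -2.18·ex + -2.99·ey = (-2.7087,-4.3018)

-2.71 -4.30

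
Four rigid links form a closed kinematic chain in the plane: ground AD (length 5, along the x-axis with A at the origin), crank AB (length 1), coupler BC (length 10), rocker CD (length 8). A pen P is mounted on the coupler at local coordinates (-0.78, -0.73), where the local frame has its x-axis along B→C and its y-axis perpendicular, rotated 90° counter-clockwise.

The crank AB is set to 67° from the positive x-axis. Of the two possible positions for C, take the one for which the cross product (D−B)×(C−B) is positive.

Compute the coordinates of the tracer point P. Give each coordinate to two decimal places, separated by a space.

0.27 -0.14

A=(0,0), D=(5.00,0)
B = A + 1.00·(cos67°, sin67°) = (0.3907, 0.9205)
|BD| = 4.7003
circle(B,10.00) ∩ circle(D,8.00): a=6.1797, h=7.8620
  candidates: C₊=(7.9905,7.4200) cross=36.954; C₋=(4.9111,-7.9995) cross=-36.954
  mode + wants cross > 0 → take C=(7.9905,7.4200) (cross=36.954)
ex = (C−B)/|BC| = (0.7600,0.6500); ey = (-0.6500,0.7600)
P = B + -0.78·ex + -0.73·ey = (0.2724,-0.1412)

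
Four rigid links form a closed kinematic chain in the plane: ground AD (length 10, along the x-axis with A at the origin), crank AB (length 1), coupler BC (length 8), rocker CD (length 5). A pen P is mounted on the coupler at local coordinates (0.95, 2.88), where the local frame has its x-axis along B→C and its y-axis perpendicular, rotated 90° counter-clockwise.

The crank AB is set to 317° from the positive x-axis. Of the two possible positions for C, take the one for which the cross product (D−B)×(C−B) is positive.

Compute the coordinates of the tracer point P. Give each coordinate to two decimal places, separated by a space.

-0.23 2.19

A=(0,0), D=(10.00,0)
B = A + 1.00·(cos317°, sin317°) = (0.7314, -0.6820)
|BD| = 9.2937
circle(B,8.00) ∩ circle(D,5.00): a=6.7450, h=4.3017
  candidates: C₊=(7.1425,4.1030) cross=39.978; C₋=(7.7739,-4.4771) cross=-39.978
  mode + wants cross > 0 → take C=(7.1425,4.1030) (cross=39.978)
ex = (C−B)/|BC| = (0.8014,0.5981); ey = (-0.5981,0.8014)
P = B + 0.95·ex + 2.88·ey = (-0.2299,2.1943)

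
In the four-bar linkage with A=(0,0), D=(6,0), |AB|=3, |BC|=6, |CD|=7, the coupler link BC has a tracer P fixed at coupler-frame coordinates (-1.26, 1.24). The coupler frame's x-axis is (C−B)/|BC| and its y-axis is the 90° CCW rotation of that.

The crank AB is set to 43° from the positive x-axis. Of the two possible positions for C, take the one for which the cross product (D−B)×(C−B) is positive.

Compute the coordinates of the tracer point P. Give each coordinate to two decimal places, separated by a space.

0.46 1.71

A=(0,0), D=(6.00,0)
B = A + 3.00·(cos43°, sin43°) = (2.1941, 2.0460)
|BD| = 4.3210
circle(B,6.00) ∩ circle(D,7.00): a=0.6562, h=5.9640
  candidates: C₊=(5.5960,6.9883) cross=25.771; C₋=(-0.0519,-3.5178) cross=-25.771
  mode + wants cross > 0 → take C=(5.5960,6.9883) (cross=25.771)
ex = (C−B)/|BC| = (0.5670,0.8237); ey = (-0.8237,0.5670)
P = B + -1.26·ex + 1.24·ey = (0.4582,1.7112)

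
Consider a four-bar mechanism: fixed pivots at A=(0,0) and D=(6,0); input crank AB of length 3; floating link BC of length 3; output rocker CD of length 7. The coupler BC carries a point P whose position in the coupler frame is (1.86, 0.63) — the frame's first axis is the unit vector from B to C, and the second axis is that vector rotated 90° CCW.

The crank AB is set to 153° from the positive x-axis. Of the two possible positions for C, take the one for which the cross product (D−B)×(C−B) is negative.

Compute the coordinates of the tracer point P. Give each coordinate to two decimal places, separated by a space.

-1.07 0.22

A=(0,0), D=(6.00,0)
B = A + 3.00·(cos153°, sin153°) = (-2.6730, 1.3620)
|BD| = 8.7793
circle(B,3.00) ∩ circle(D,7.00): a=2.1116, h=2.1310
  candidates: C₊=(-0.2564,3.1396) cross=18.709; C₋=(-0.9176,-1.0708) cross=-18.709
  mode - wants cross < 0 → take C=(-0.9176,-1.0708) (cross=-18.709)
ex = (C−B)/|BC| = (0.5851,-0.8109); ey = (0.8109,0.5851)
P = B + 1.86·ex + 0.63·ey = (-1.0738,0.2223)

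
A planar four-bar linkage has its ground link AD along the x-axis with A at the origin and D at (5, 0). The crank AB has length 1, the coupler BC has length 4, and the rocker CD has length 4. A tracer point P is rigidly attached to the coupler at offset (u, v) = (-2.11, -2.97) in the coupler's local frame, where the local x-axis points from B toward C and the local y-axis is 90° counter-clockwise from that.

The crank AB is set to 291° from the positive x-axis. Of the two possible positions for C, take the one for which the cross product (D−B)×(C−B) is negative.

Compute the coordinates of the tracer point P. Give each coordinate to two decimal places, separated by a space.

A=(0,0), D=(5.00,0)
B = A + 1.00·(cos291°, sin291°) = (0.3584, -0.9336)
|BD| = 4.7346
circle(B,4.00) ∩ circle(D,4.00): a=2.3673, h=3.2243
  candidates: C₊=(2.0434,2.6942) cross=15.266; C₋=(3.3150,-3.6278) cross=-15.266
  mode - wants cross < 0 → take C=(3.3150,-3.6278) (cross=-15.266)
ex = (C−B)/|BC| = (0.7391,-0.6735); ey = (0.6735,0.7391)
P = B + -2.11·ex + -2.97·ey = (-3.2017,-1.7077)

-3.20 -1.71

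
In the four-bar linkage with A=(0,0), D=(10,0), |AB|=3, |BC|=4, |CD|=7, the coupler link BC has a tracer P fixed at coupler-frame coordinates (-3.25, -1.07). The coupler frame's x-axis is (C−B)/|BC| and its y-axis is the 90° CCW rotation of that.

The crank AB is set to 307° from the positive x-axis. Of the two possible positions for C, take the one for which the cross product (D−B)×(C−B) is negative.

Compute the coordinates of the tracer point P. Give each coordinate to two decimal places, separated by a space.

A=(0,0), D=(10.00,0)
B = A + 3.00·(cos307°, sin307°) = (1.8054, -2.3959)
|BD| = 8.5376
circle(B,4.00) ∩ circle(D,7.00): a=2.3362, h=3.2469
  candidates: C₊=(3.1366,1.3761) cross=27.721; C₋=(4.9589,-4.8567) cross=-27.721
  mode - wants cross < 0 → take C=(4.9589,-4.8567) (cross=-27.721)
ex = (C−B)/|BC| = (0.7884,-0.6152); ey = (0.6152,0.7884)
P = B + -3.25·ex + -1.07·ey = (-1.4150,-1.2401)

-1.42 -1.24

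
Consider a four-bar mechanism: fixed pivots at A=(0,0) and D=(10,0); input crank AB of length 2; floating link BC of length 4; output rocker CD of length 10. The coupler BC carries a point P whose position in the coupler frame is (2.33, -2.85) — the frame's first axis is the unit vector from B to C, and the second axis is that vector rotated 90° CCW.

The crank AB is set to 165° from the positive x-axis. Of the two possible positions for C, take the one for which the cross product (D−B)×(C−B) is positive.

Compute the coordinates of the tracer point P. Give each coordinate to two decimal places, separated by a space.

1.75 0.45

A=(0,0), D=(10.00,0)
B = A + 2.00·(cos165°, sin165°) = (-1.9319, 0.5176)
|BD| = 11.9431
circle(B,4.00) ∩ circle(D,10.00): a=2.4549, h=3.1581
  candidates: C₊=(0.6576,3.5664) cross=37.718; C₋=(0.3838,-2.7439) cross=-37.718
  mode + wants cross > 0 → take C=(0.6576,3.5664) (cross=37.718)
ex = (C−B)/|BC| = (0.6474,0.7622); ey = (-0.7622,0.6474)
P = B + 2.33·ex + -2.85·ey = (1.7487,0.4486)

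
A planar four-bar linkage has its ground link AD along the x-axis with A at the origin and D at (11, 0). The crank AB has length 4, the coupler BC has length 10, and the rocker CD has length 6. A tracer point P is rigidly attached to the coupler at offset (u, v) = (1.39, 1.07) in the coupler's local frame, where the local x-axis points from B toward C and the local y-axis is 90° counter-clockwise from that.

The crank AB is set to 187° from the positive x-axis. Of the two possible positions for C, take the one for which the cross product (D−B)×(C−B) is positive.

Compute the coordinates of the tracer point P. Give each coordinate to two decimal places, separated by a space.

A=(0,0), D=(11.00,0)
B = A + 4.00·(cos187°, sin187°) = (-3.9702, -0.4875)
|BD| = 14.9781
circle(B,10.00) ∩ circle(D,6.00): a=9.6255, h=2.7110
  candidates: C₊=(5.5620,2.5354) cross=40.606; C₋=(5.7385,-2.8838) cross=-40.606
  mode + wants cross > 0 → take C=(5.5620,2.5354) (cross=40.606)
ex = (C−B)/|BC| = (0.9532,0.3023); ey = (-0.3023,0.9532)
P = B + 1.39·ex + 1.07·ey = (-2.9687,0.9526)

-2.97 0.95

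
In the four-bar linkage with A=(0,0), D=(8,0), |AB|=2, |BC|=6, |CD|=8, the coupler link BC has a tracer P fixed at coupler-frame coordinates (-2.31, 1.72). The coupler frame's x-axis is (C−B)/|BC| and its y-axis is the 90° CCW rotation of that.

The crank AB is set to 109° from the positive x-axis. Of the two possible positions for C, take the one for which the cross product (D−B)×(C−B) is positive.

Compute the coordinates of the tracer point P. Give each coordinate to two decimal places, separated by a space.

-3.46 1.26

A=(0,0), D=(8.00,0)
B = A + 2.00·(cos109°, sin109°) = (-0.6511, 1.8910)
|BD| = 8.8554
circle(B,6.00) ∩ circle(D,8.00): a=2.8467, h=5.2817
  candidates: C₊=(3.2578,6.4430) cross=46.771; C₋=(1.0021,-3.8767) cross=-46.771
  mode + wants cross > 0 → take C=(3.2578,6.4430) (cross=46.771)
ex = (C−B)/|BC| = (0.6515,0.7587); ey = (-0.7587,0.6515)
P = B + -2.31·ex + 1.72·ey = (-3.4610,1.2591)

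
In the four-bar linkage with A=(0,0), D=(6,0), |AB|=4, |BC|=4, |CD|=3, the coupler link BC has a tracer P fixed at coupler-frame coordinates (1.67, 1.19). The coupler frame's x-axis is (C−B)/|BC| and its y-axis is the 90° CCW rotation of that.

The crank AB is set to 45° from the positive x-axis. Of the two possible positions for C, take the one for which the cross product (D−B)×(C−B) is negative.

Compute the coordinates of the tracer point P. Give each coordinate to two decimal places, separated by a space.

A=(0,0), D=(6.00,0)
B = A + 4.00·(cos45°, sin45°) = (2.8284, 2.8284)
|BD| = 4.2496
circle(B,4.00) ∩ circle(D,3.00): a=2.9484, h=2.7031
  candidates: C₊=(6.8280,2.8835) cross=11.487; C₋=(3.2297,-1.1514) cross=-11.487
  mode - wants cross < 0 → take C=(3.2297,-1.1514) (cross=-11.487)
ex = (C−B)/|BC| = (0.1003,-0.9950); ey = (0.9950,0.1003)
P = B + 1.67·ex + 1.19·ey = (4.1800,1.2862)

4.18 1.29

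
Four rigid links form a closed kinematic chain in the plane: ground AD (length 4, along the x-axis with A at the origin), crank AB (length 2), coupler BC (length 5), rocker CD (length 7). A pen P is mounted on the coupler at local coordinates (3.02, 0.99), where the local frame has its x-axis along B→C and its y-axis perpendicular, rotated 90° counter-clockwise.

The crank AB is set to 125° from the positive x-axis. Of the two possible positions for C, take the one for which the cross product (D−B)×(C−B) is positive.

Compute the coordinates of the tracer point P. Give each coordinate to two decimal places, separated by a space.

A=(0,0), D=(4.00,0)
B = A + 2.00·(cos125°, sin125°) = (-1.1472, 1.6383)
|BD| = 5.4016
circle(B,5.00) ∩ circle(D,7.00): a=0.4792, h=4.9770
  candidates: C₊=(0.8190,6.2355) cross=26.884; C₋=(-2.2000,-3.2496) cross=-26.884
  mode + wants cross > 0 → take C=(0.8190,6.2355) (cross=26.884)
ex = (C−B)/|BC| = (0.3932,0.9194); ey = (-0.9194,0.3932)
P = B + 3.02·ex + 0.99·ey = (-0.8698,4.8043)

-0.87 4.80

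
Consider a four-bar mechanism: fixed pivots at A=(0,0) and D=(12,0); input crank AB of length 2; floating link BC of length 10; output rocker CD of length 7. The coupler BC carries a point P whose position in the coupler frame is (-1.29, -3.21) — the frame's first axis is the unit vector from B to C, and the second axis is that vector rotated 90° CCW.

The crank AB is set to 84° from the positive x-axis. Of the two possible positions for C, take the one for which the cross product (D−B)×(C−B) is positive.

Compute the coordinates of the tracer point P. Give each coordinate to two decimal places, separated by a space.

0.47 -1.46

A=(0,0), D=(12.00,0)
B = A + 2.00·(cos84°, sin84°) = (0.2091, 1.9890)
|BD| = 11.9575
circle(B,10.00) ∩ circle(D,7.00): a=8.1113, h=5.8486
  candidates: C₊=(9.1802,6.4069) cross=69.935; C₋=(7.2345,-5.1274) cross=-69.935
  mode + wants cross > 0 → take C=(9.1802,6.4069) (cross=69.935)
ex = (C−B)/|BC| = (0.8971,0.4418); ey = (-0.4418,0.8971)
P = B + -1.29·ex + -3.21·ey = (0.4699,-1.4606)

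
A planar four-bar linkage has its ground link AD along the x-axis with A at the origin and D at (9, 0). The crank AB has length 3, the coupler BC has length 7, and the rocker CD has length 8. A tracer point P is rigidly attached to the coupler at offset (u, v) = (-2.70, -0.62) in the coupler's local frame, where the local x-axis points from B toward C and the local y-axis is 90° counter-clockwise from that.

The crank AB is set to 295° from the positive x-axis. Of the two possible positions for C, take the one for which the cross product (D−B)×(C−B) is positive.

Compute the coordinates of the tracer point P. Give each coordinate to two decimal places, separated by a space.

A=(0,0), D=(9.00,0)
B = A + 3.00·(cos295°, sin295°) = (1.2679, -2.7189)
|BD| = 8.1963
circle(B,7.00) ∩ circle(D,8.00): a=3.1831, h=6.2344
  candidates: C₊=(2.2026,4.2184) cross=51.099; C₋=(6.3388,-7.5444) cross=-51.099
  mode + wants cross > 0 → take C=(2.2026,4.2184) (cross=51.099)
ex = (C−B)/|BC| = (0.1335,0.9910); ey = (-0.9910,0.1335)
P = B + -2.70·ex + -0.62·ey = (1.5218,-5.4775)

1.52 -5.48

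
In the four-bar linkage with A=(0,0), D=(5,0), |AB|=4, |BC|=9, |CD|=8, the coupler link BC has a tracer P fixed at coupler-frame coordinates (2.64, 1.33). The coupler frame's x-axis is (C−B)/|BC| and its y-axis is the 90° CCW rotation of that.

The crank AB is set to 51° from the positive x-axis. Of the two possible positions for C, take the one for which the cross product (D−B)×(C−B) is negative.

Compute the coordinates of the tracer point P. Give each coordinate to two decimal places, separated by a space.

2.65 0.16

A=(0,0), D=(5.00,0)
B = A + 4.00·(cos51°, sin51°) = (2.5173, 3.1086)
|BD| = 3.9783
circle(B,9.00) ∩ circle(D,8.00): a=4.1257, h=7.9986
  candidates: C₊=(11.3419,4.8764) cross=31.821; C₋=(-1.1580,-5.1068) cross=-31.821
  mode - wants cross < 0 → take C=(-1.1580,-5.1068) (cross=-31.821)
ex = (C−B)/|BC| = (-0.4084,-0.9128); ey = (0.9128,-0.4084)
P = B + 2.64·ex + 1.33·ey = (2.6533,0.1556)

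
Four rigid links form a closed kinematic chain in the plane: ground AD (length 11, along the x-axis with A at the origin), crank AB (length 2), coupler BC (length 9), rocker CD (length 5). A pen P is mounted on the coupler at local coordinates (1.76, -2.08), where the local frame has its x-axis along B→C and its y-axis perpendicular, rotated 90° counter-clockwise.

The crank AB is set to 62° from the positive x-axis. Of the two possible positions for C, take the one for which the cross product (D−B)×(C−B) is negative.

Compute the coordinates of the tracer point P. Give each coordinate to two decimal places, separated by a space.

A=(0,0), D=(11.00,0)
B = A + 2.00·(cos62°, sin62°) = (0.9389, 1.7659)
|BD| = 10.2149
circle(B,9.00) ∩ circle(D,5.00): a=7.8485, h=4.4046
  candidates: C₊=(9.4308,4.7474) cross=44.992; C₋=(7.9079,-3.9292) cross=-44.992
  mode - wants cross < 0 → take C=(7.9079,-3.9292) (cross=-44.992)
ex = (C−B)/|BC| = (0.7743,-0.6328); ey = (0.6328,0.7743)
P = B + 1.76·ex + -2.08·ey = (0.9856,-0.9584)

0.99 -0.96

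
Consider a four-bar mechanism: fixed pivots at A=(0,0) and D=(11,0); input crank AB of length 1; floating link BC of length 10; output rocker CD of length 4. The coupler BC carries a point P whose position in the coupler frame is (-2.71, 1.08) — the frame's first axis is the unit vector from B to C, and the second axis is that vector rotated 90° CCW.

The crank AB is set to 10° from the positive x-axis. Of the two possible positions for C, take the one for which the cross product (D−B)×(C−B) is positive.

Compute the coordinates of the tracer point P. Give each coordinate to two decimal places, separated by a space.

A=(0,0), D=(11.00,0)
B = A + 1.00·(cos10°, sin10°) = (0.9848, 0.1736)
|BD| = 10.0167
circle(B,10.00) ∩ circle(D,4.00): a=9.2013, h=3.9160
  candidates: C₊=(10.2527,3.9296) cross=39.226; C₋=(10.1169,-3.9013) cross=-39.226
  mode + wants cross > 0 → take C=(10.2527,3.9296) (cross=39.226)
ex = (C−B)/|BC| = (0.9268,0.3756); ey = (-0.3756,0.9268)
P = B + -2.71·ex + 1.08·ey = (-1.9324,0.1567)

-1.93 0.16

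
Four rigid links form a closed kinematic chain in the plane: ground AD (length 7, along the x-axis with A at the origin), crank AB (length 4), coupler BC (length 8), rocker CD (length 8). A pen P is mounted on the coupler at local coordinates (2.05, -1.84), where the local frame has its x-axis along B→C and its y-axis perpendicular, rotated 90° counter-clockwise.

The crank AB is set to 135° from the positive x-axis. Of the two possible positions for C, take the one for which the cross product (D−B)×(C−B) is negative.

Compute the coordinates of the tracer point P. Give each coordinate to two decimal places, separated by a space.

A=(0,0), D=(7.00,0)
B = A + 4.00·(cos135°, sin135°) = (-2.8284, 2.8284)
|BD| = 10.2273
circle(B,8.00) ∩ circle(D,8.00): a=5.1137, h=6.1523
  candidates: C₊=(3.7872,7.3265) cross=62.921; C₋=(0.3843,-4.4981) cross=-62.921
  mode - wants cross < 0 → take C=(0.3843,-4.4981) (cross=-62.921)
ex = (C−B)/|BC| = (0.4016,-0.9158); ey = (0.9158,0.4016)
P = B + 2.05·ex + -1.84·ey = (-3.6903,0.2121)

-3.69 0.21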